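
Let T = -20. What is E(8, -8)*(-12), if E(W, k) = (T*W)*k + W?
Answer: -15456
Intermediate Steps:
E(W, k) = W - 20*W*k (E(W, k) = (-20*W)*k + W = -20*W*k + W = W - 20*W*k)
E(8, -8)*(-12) = (8*(1 - 20*(-8)))*(-12) = (8*(1 + 160))*(-12) = (8*161)*(-12) = 1288*(-12) = -15456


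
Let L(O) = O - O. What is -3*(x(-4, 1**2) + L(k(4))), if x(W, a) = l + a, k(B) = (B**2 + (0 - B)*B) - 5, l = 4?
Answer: -15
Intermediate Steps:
k(B) = -5 (k(B) = (B**2 + (-B)*B) - 5 = (B**2 - B**2) - 5 = 0 - 5 = -5)
x(W, a) = 4 + a
L(O) = 0
-3*(x(-4, 1**2) + L(k(4))) = -3*((4 + 1**2) + 0) = -3*((4 + 1) + 0) = -3*(5 + 0) = -3*5 = -15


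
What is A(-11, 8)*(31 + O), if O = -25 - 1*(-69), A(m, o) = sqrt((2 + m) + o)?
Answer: 75*I ≈ 75.0*I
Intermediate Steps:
A(m, o) = sqrt(2 + m + o)
O = 44 (O = -25 + 69 = 44)
A(-11, 8)*(31 + O) = sqrt(2 - 11 + 8)*(31 + 44) = sqrt(-1)*75 = I*75 = 75*I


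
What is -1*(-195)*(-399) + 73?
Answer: -77732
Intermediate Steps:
-1*(-195)*(-399) + 73 = 195*(-399) + 73 = -77805 + 73 = -77732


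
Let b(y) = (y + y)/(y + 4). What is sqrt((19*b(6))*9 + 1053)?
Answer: 3*sqrt(3495)/5 ≈ 35.471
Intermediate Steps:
b(y) = 2*y/(4 + y) (b(y) = (2*y)/(4 + y) = 2*y/(4 + y))
sqrt((19*b(6))*9 + 1053) = sqrt((19*(2*6/(4 + 6)))*9 + 1053) = sqrt((19*(2*6/10))*9 + 1053) = sqrt((19*(2*6*(1/10)))*9 + 1053) = sqrt((19*(6/5))*9 + 1053) = sqrt((114/5)*9 + 1053) = sqrt(1026/5 + 1053) = sqrt(6291/5) = 3*sqrt(3495)/5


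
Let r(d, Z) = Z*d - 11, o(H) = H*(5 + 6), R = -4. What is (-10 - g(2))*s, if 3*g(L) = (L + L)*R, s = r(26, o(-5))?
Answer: 20174/3 ≈ 6724.7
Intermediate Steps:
o(H) = 11*H (o(H) = H*11 = 11*H)
r(d, Z) = -11 + Z*d
s = -1441 (s = -11 + (11*(-5))*26 = -11 - 55*26 = -11 - 1430 = -1441)
g(L) = -8*L/3 (g(L) = ((L + L)*(-4))/3 = ((2*L)*(-4))/3 = (-8*L)/3 = -8*L/3)
(-10 - g(2))*s = (-10 - (-8)*2/3)*(-1441) = (-10 - 1*(-16/3))*(-1441) = (-10 + 16/3)*(-1441) = -14/3*(-1441) = 20174/3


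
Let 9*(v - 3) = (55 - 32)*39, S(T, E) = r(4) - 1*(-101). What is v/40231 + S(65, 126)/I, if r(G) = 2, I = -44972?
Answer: 1419997/5427805596 ≈ 0.00026162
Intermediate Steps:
S(T, E) = 103 (S(T, E) = 2 - 1*(-101) = 2 + 101 = 103)
v = 308/3 (v = 3 + ((55 - 32)*39)/9 = 3 + (23*39)/9 = 3 + (1/9)*897 = 3 + 299/3 = 308/3 ≈ 102.67)
v/40231 + S(65, 126)/I = (308/3)/40231 + 103/(-44972) = (308/3)*(1/40231) + 103*(-1/44972) = 308/120693 - 103/44972 = 1419997/5427805596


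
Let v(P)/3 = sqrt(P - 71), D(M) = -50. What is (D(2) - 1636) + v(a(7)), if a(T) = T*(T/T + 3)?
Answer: -1686 + 3*I*sqrt(43) ≈ -1686.0 + 19.672*I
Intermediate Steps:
a(T) = 4*T (a(T) = T*(1 + 3) = T*4 = 4*T)
v(P) = 3*sqrt(-71 + P) (v(P) = 3*sqrt(P - 71) = 3*sqrt(-71 + P))
(D(2) - 1636) + v(a(7)) = (-50 - 1636) + 3*sqrt(-71 + 4*7) = -1686 + 3*sqrt(-71 + 28) = -1686 + 3*sqrt(-43) = -1686 + 3*(I*sqrt(43)) = -1686 + 3*I*sqrt(43)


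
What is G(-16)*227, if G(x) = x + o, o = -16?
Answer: -7264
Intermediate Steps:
G(x) = -16 + x (G(x) = x - 16 = -16 + x)
G(-16)*227 = (-16 - 16)*227 = -32*227 = -7264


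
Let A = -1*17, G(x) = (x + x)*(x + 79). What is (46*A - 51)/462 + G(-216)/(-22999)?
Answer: -6643025/1517934 ≈ -4.3764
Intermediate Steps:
G(x) = 2*x*(79 + x) (G(x) = (2*x)*(79 + x) = 2*x*(79 + x))
A = -17
(46*A - 51)/462 + G(-216)/(-22999) = (46*(-17) - 51)/462 + (2*(-216)*(79 - 216))/(-22999) = (-782 - 51)*(1/462) + (2*(-216)*(-137))*(-1/22999) = -833*1/462 + 59184*(-1/22999) = -119/66 - 59184/22999 = -6643025/1517934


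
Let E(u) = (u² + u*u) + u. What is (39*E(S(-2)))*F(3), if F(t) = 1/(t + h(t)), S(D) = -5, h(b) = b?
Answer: 585/2 ≈ 292.50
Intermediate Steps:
F(t) = 1/(2*t) (F(t) = 1/(t + t) = 1/(2*t))
E(u) = u + 2*u² (E(u) = (u² + u²) + u = 2*u² + u = u + 2*u²)
(39*E(S(-2)))*F(3) = (39*(-5*(1 + 2*(-5))))*((½)/3) = (39*(-5*(1 - 10)))*((½)*(⅓)) = (39*(-5*(-9)))*(⅙) = (39*45)*(⅙) = 1755*(⅙) = 585/2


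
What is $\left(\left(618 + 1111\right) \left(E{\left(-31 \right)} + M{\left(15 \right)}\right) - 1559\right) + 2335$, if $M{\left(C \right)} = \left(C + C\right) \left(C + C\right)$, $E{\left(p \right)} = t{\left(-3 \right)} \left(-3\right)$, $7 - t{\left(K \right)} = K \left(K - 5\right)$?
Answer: $1645055$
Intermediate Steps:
$t{\left(K \right)} = 7 - K \left(-5 + K\right)$ ($t{\left(K \right)} = 7 - K \left(K - 5\right) = 7 - K \left(-5 + K\right)$)
$E{\left(p \right)} = 51$ ($E{\left(p \right)} = \left(7 - \left(-3\right)^{2} + 5 \left(-3\right)\right) \left(-3\right) = \left(7 - 9 - 15\right) \left(-3\right) = \left(-17\right) \left(-3\right) = 51$)
$M{\left(C \right)} = 4 C^{2}$ ($M{\left(C \right)} = 2 C 2 C = 4 C^{2}$)
$\left(\left(618 + 1111\right) \left(E{\left(-31 \right)} + M{\left(15 \right)}\right) - 1559\right) + 2335 = \left(\left(618 + 1111\right) \left(51 + 4 \cdot 15^{2}\right) - 1559\right) + 2335 = \left(1729 \left(51 + 4 \cdot 225\right) - 1559\right) + 2335 = \left(1729 \left(51 + 900\right) - 1559\right) + 2335 = \left(1729 \cdot 951 - 1559\right) + 2335 = \left(1644279 - 1559\right) + 2335 = 1642720 + 2335 = 1645055$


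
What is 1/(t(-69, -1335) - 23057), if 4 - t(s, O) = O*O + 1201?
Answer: -1/1806479 ≈ -5.5356e-7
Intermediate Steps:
t(s, O) = -1197 - O**2 (t(s, O) = 4 - (O*O + 1201) = 4 - (O**2 + 1201) = 4 - (1201 + O**2) = 4 + (-1201 - O**2) = -1197 - O**2)
1/(t(-69, -1335) - 23057) = 1/((-1197 - 1*(-1335)**2) - 23057) = 1/((-1197 - 1*1782225) - 23057) = 1/((-1197 - 1782225) - 23057) = 1/(-1783422 - 23057) = 1/(-1806479) = -1/1806479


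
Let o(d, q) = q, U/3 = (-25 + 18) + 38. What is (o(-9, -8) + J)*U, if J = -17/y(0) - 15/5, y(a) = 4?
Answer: -5673/4 ≈ -1418.3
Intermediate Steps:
U = 93 (U = 3*((-25 + 18) + 38) = 3*(-7 + 38) = 3*31 = 93)
J = -29/4 (J = -17/4 - 15/5 = -17*¼ - 15*⅕ = -17/4 - 3 = -29/4 ≈ -7.2500)
(o(-9, -8) + J)*U = (-8 - 29/4)*93 = -61/4*93 = -5673/4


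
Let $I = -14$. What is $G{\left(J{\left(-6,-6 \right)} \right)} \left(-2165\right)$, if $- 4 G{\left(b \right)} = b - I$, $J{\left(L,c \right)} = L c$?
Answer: $\frac{54125}{2} \approx 27063.0$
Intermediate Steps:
$G{\left(b \right)} = - \frac{7}{2} - \frac{b}{4}$ ($G{\left(b \right)} = - \frac{b - -14}{4} = - \frac{b + 14}{4} = - \frac{14 + b}{4} = - \frac{7}{2} - \frac{b}{4}$)
$G{\left(J{\left(-6,-6 \right)} \right)} \left(-2165\right) = \left(- \frac{7}{2} - \frac{\left(-6\right) \left(-6\right)}{4}\right) \left(-2165\right) = \left(- \frac{7}{2} - 9\right) \left(-2165\right) = \left(- \frac{25}{2}\right) \left(-2165\right) = \frac{54125}{2}$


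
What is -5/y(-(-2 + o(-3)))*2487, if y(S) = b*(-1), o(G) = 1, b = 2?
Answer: 12435/2 ≈ 6217.5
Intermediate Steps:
y(S) = -2 (y(S) = 2*(-1) = -2)
-5/y(-(-2 + o(-3)))*2487 = -5/(-2)*2487 = -5*(-½)*2487 = (5/2)*2487 = 12435/2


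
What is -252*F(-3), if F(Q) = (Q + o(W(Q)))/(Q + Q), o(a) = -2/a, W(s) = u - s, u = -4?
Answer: -42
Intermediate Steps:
W(s) = -4 - s
F(Q) = (Q - 2/(-4 - Q))/(2*Q) (F(Q) = (Q - 2/(-4 - Q))/(Q + Q) = (Q - 2/(-4 - Q))/((2*Q)) = (Q - 2/(-4 - Q))*(1/(2*Q)) = (Q - 2/(-4 - Q))/(2*Q))
-252*F(-3) = -126*(2 - 3*(4 - 3))/((-3)*(4 - 3)) = -126*(-1)*(2 - 3*1)/(3*1) = -126*(-1)*(2 - 3)/3 = -126*(-1)*(-1)/3 = -252*⅙ = -42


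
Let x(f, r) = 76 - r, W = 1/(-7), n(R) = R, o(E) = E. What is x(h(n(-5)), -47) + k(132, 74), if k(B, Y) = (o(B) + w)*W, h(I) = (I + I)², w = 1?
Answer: 104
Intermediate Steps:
h(I) = 4*I² (h(I) = (2*I)² = 4*I²)
W = -⅐ ≈ -0.14286
k(B, Y) = -⅐ - B/7 (k(B, Y) = (B + 1)*(-⅐) = (1 + B)*(-⅐) = -⅐ - B/7)
x(h(n(-5)), -47) + k(132, 74) = (76 - 1*(-47)) + (-⅐ - ⅐*132) = (76 + 47) + (-⅐ - 132/7) = 123 - 19 = 104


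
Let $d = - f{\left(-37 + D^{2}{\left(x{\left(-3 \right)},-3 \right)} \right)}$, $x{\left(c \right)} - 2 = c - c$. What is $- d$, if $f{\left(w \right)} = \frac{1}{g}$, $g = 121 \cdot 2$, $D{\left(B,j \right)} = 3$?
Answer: $\frac{1}{242} \approx 0.0041322$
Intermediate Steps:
$x{\left(c \right)} = 2$ ($x{\left(c \right)} = 2 + \left(c - c\right) = 2 + 0 = 2$)
$g = 242$
$f{\left(w \right)} = \frac{1}{242}$
$d = - \frac{1}{242}$ ($d = \left(-1\right) \frac{1}{242} = - \frac{1}{242} \approx -0.0041322$)
$- d = \left(-1\right) \left(- \frac{1}{242}\right) = \frac{1}{242}$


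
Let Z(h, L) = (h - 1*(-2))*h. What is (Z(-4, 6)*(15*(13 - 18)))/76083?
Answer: -200/25361 ≈ -0.0078861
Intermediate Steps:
Z(h, L) = h*(2 + h) (Z(h, L) = (h + 2)*h = (2 + h)*h = h*(2 + h))
(Z(-4, 6)*(15*(13 - 18)))/76083 = ((-4*(2 - 4))*(15*(13 - 18)))/76083 = ((-4*(-2))*(15*(-5)))*(1/76083) = (8*(-75))*(1/76083) = -600*1/76083 = -200/25361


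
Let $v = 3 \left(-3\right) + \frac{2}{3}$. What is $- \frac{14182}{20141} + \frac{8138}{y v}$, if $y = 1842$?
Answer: $- \frac{190800579}{154582175} \approx -1.2343$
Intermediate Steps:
$v = - \frac{25}{3}$ ($v = -9 + 2 \cdot \frac{1}{3} = -9 + \frac{2}{3} = - \frac{25}{3} \approx -8.3333$)
$- \frac{14182}{20141} + \frac{8138}{y v} = - \frac{14182}{20141} + \frac{8138}{1842 \left(- \frac{25}{3}\right)} = \left(-14182\right) \frac{1}{20141} + \frac{8138}{-15350} = - \frac{14182}{20141} + 8138 \left(- \frac{1}{15350}\right) = - \frac{14182}{20141} - \frac{4069}{7675} = - \frac{190800579}{154582175}$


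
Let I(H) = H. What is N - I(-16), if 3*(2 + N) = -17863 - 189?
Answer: -18010/3 ≈ -6003.3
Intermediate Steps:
N = -18058/3 (N = -2 + (-17863 - 189)/3 = -2 + (⅓)*(-18052) = -2 - 18052/3 = -18058/3 ≈ -6019.3)
N - I(-16) = -18058/3 - 1*(-16) = -18058/3 + 16 = -18010/3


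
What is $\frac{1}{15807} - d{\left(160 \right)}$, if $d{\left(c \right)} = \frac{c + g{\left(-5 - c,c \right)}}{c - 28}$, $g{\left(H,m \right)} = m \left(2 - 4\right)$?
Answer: $\frac{6387}{5269} \approx 1.2122$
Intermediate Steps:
$g{\left(H,m \right)} = - 2 m$ ($g{\left(H,m \right)} = m \left(-2\right) = - 2 m$)
$d{\left(c \right)} = - \frac{c}{-28 + c}$ ($d{\left(c \right)} = \frac{c - 2 c}{c - 28} = \frac{\left(-1\right) c}{-28 + c} = - \frac{c}{-28 + c}$)
$\frac{1}{15807} - d{\left(160 \right)} = \frac{1}{15807} - \left(-1\right) 160 \frac{1}{-28 + 160} = \frac{1}{15807} - \left(-1\right) 160 \cdot \frac{1}{132} = \frac{1}{15807} - - \frac{40}{33} = \frac{1}{15807} + \frac{40}{33} = \frac{6387}{5269}$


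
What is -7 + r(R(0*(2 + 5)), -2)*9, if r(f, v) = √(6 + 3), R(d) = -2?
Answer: 20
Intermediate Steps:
r(f, v) = 3 (r(f, v) = √9 = 3)
-7 + r(R(0*(2 + 5)), -2)*9 = -7 + 3*9 = -7 + 27 = 20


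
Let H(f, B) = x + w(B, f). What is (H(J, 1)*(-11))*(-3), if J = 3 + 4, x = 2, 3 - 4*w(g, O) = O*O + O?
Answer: -1485/4 ≈ -371.25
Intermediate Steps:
w(g, O) = 3/4 - O/4 - O**2/4 (w(g, O) = 3/4 - (O*O + O)/4 = 3/4 - (O**2 + O)/4 = 3/4 - (O + O**2)/4 = 3/4 + (-O/4 - O**2/4) = 3/4 - O/4 - O**2/4)
J = 7
H(f, B) = 11/4 - f/4 - f**2/4 (H(f, B) = 2 + (3/4 - f/4 - f**2/4) = 11/4 - f/4 - f**2/4)
(H(J, 1)*(-11))*(-3) = ((11/4 - 1/4*7 - 1/4*7**2)*(-11))*(-3) = ((11/4 - 7/4 - 1/4*49)*(-11))*(-3) = ((11/4 - 7/4 - 49/4)*(-11))*(-3) = -45/4*(-11)*(-3) = (495/4)*(-3) = -1485/4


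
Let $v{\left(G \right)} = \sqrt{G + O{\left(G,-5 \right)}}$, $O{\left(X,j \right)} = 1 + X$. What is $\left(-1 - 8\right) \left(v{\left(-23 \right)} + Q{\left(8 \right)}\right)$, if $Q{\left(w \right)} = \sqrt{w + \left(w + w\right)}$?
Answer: $- 18 \sqrt{6} - 27 i \sqrt{5} \approx -44.091 - 60.374 i$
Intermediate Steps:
$v{\left(G \right)} = \sqrt{1 + 2 G}$ ($v{\left(G \right)} = \sqrt{G + \left(1 + G\right)} = \sqrt{1 + 2 G}$)
$Q{\left(w \right)} = \sqrt{3} \sqrt{w}$ ($Q{\left(w \right)} = \sqrt{w + 2 w} = \sqrt{3 w} = \sqrt{3} \sqrt{w}$)
$\left(-1 - 8\right) \left(v{\left(-23 \right)} + Q{\left(8 \right)}\right) = \left(-1 - 8\right) \left(\sqrt{1 + 2 \left(-23\right)} + \sqrt{3} \sqrt{8}\right) = \left(-1 - 8\right) \left(\sqrt{1 - 46} + \sqrt{3} \cdot 2 \sqrt{2}\right) = - 9 \left(\sqrt{-45} + 2 \sqrt{6}\right) = - 9 \left(3 i \sqrt{5} + 2 \sqrt{6}\right) = - 9 \left(2 \sqrt{6} + 3 i \sqrt{5}\right) = - 18 \sqrt{6} - 27 i \sqrt{5}$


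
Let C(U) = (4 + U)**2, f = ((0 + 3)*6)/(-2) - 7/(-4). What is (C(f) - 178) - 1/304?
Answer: -25451/152 ≈ -167.44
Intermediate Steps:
f = -29/4 (f = (3*6)*(-1/2) - 7*(-1/4) = 18*(-1/2) + 7/4 = -9 + 7/4 = -29/4 ≈ -7.2500)
(C(f) - 178) - 1/304 = ((4 - 29/4)**2 - 178) - 1/304 = ((-13/4)**2 - 178) - 1*1/304 = (169/16 - 178) - 1/304 = -2679/16 - 1/304 = -25451/152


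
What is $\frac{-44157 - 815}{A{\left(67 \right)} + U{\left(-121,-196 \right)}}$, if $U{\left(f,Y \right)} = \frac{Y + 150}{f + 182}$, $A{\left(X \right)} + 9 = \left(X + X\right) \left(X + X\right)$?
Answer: $- \frac{2743292}{1094721} \approx -2.5059$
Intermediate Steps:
$A{\left(X \right)} = -9 + 4 X^{2}$ ($A{\left(X \right)} = -9 + \left(X + X\right) \left(X + X\right) = -9 + 2 X 2 X = -9 + 4 X^{2}$)
$U{\left(f,Y \right)} = \frac{150 + Y}{182 + f}$
$\frac{-44157 - 815}{A{\left(67 \right)} + U{\left(-121,-196 \right)}} = \frac{-44157 - 815}{\left(-9 + 4 \cdot 67^{2}\right) + \frac{150 - 196}{182 - 121}} = - \frac{44972}{\left(-9 + 4 \cdot 4489\right) + \frac{1}{61} \left(-46\right)} = - \frac{44972}{\left(-9 + 17956\right) + \frac{1}{61} \left(-46\right)} = - \frac{44972}{17947 - \frac{46}{61}} = - \frac{44972}{\frac{1094721}{61}} = \left(-44972\right) \frac{61}{1094721} = - \frac{2743292}{1094721}$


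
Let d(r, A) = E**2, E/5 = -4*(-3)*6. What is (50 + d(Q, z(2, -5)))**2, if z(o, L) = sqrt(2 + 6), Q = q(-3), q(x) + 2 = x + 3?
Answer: 16809122500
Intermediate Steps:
q(x) = 1 + x (q(x) = -2 + (x + 3) = -2 + (3 + x) = 1 + x)
Q = -2 (Q = 1 - 3 = -2)
z(o, L) = 2*sqrt(2) (z(o, L) = sqrt(8) = 2*sqrt(2))
E = 360 (E = 5*(-4*(-3)*6) = 5*(12*6) = 5*72 = 360)
d(r, A) = 129600 (d(r, A) = 360**2 = 129600)
(50 + d(Q, z(2, -5)))**2 = (50 + 129600)**2 = 129650**2 = 16809122500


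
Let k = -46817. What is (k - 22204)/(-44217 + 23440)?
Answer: 69021/20777 ≈ 3.3220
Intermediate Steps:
(k - 22204)/(-44217 + 23440) = (-46817 - 22204)/(-44217 + 23440) = -69021/(-20777) = -69021*(-1/20777) = 69021/20777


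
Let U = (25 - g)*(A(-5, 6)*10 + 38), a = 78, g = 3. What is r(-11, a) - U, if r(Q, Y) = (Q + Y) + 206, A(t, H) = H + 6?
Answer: -3203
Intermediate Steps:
A(t, H) = 6 + H
r(Q, Y) = 206 + Q + Y
U = 3476 (U = (25 - 1*3)*((6 + 6)*10 + 38) = (25 - 3)*(12*10 + 38) = 22*(120 + 38) = 22*158 = 3476)
r(-11, a) - U = (206 - 11 + 78) - 1*3476 = 273 - 3476 = -3203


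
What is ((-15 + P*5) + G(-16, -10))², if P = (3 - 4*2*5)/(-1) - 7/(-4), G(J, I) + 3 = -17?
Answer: 403225/16 ≈ 25202.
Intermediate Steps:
G(J, I) = -20 (G(J, I) = -3 - 17 = -20)
P = 155/4 (P = (3 - 8*5)*(-1) - 7*(-¼) = (3 - 40)*(-1) + 7/4 = -37*(-1) + 7/4 = 37 + 7/4 = 155/4 ≈ 38.750)
((-15 + P*5) + G(-16, -10))² = ((-15 + (155/4)*5) - 20)² = ((-15 + 775/4) - 20)² = (715/4 - 20)² = (635/4)² = 403225/16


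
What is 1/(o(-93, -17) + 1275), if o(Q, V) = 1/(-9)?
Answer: 9/11474 ≈ 0.00078438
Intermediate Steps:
o(Q, V) = -⅑
1/(o(-93, -17) + 1275) = 1/(-⅑ + 1275) = 1/(11474/9) = 9/11474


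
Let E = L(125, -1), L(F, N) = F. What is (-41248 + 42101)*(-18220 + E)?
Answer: -15435035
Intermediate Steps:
E = 125
(-41248 + 42101)*(-18220 + E) = (-41248 + 42101)*(-18220 + 125) = 853*(-18095) = -15435035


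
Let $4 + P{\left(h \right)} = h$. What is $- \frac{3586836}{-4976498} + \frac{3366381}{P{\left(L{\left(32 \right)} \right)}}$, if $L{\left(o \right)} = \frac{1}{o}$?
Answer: $- \frac{268044385255722}{316007623} \approx -8.4822 \cdot 10^{5}$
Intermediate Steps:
$P{\left(h \right)} = -4 + h$
$- \frac{3586836}{-4976498} + \frac{3366381}{P{\left(L{\left(32 \right)} \right)}} = - \frac{3586836}{-4976498} + \frac{3366381}{-4 + \frac{1}{32}} = \left(-3586836\right) \left(- \frac{1}{4976498}\right) + \frac{3366381}{-4 + \frac{1}{32}} = \frac{1793418}{2488249} + \frac{3366381}{- \frac{127}{32}} = \frac{1793418}{2488249} + 3366381 \left(- \frac{32}{127}\right) = \frac{1793418}{2488249} - \frac{107724192}{127} = - \frac{268044385255722}{316007623}$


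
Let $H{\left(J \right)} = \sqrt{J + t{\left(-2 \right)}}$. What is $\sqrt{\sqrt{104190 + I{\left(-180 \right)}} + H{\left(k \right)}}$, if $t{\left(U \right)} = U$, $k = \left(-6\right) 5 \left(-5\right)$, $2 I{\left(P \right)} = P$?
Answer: $\sqrt{2 \sqrt{37} + 10 \sqrt{1041}} \approx 18.298$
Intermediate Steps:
$I{\left(P \right)} = \frac{P}{2}$
$k = 150$ ($k = \left(-30\right) \left(-5\right) = 150$)
$H{\left(J \right)} = \sqrt{-2 + J}$ ($H{\left(J \right)} = \sqrt{J - 2} = \sqrt{-2 + J}$)
$\sqrt{\sqrt{104190 + I{\left(-180 \right)}} + H{\left(k \right)}} = \sqrt{\sqrt{104190 + \frac{1}{2} \left(-180\right)} + \sqrt{-2 + 150}} = \sqrt{\sqrt{104190 - 90} + \sqrt{148}} = \sqrt{\sqrt{104100} + 2 \sqrt{37}} = \sqrt{10 \sqrt{1041} + 2 \sqrt{37}} = \sqrt{2 \sqrt{37} + 10 \sqrt{1041}}$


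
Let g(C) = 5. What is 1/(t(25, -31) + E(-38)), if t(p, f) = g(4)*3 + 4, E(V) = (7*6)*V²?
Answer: 1/60667 ≈ 1.6483e-5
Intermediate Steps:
E(V) = 42*V²
t(p, f) = 19 (t(p, f) = 5*3 + 4 = 15 + 4 = 19)
1/(t(25, -31) + E(-38)) = 1/(19 + 42*(-38)²) = 1/(19 + 42*1444) = 1/(19 + 60648) = 1/60667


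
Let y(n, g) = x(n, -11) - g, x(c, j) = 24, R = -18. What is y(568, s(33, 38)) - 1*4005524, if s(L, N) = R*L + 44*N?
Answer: -4006578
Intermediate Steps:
s(L, N) = -18*L + 44*N
y(n, g) = 24 - g
y(568, s(33, 38)) - 1*4005524 = (24 - (-18*33 + 44*38)) - 1*4005524 = (24 - (-594 + 1672)) - 4005524 = (24 - 1*1078) - 4005524 = (24 - 1078) - 4005524 = -1054 - 4005524 = -4006578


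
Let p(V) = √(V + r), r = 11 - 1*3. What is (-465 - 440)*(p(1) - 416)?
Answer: 373765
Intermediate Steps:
r = 8 (r = 11 - 3 = 8)
p(V) = √(8 + V) (p(V) = √(V + 8) = √(8 + V))
(-465 - 440)*(p(1) - 416) = (-465 - 440)*(√(8 + 1) - 416) = -905*(√9 - 416) = -905*(3 - 416) = -905*(-413) = 373765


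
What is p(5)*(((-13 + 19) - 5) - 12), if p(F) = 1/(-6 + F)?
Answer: 11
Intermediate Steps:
p(5)*(((-13 + 19) - 5) - 12) = (((-13 + 19) - 5) - 12)/(-6 + 5) = ((6 - 5) - 12)/(-1) = -(1 - 12) = -1*(-11) = 11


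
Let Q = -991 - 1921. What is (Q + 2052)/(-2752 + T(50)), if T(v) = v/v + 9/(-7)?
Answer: 3010/9633 ≈ 0.31247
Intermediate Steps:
Q = -2912
T(v) = -2/7 (T(v) = 1 + 9*(-⅐) = 1 - 9/7 = -2/7)
(Q + 2052)/(-2752 + T(50)) = (-2912 + 2052)/(-2752 - 2/7) = -860/(-19266/7) = -860*(-7/19266) = 3010/9633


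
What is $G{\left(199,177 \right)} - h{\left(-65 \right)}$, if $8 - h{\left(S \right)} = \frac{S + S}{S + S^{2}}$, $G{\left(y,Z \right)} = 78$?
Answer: $\frac{2239}{32} \approx 69.969$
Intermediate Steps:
$h{\left(S \right)} = 8 - \frac{2 S}{S + S^{2}}$ ($h{\left(S \right)} = 8 - \frac{S + S}{S + S^{2}} = 8 - \frac{2 S}{S + S^{2}}$)
$G{\left(199,177 \right)} - h{\left(-65 \right)} = 78 - \frac{2 \left(3 + 4 \left(-65\right)\right)}{1 - 65} = 78 - \frac{2 \left(3 - 260\right)}{-64} = 78 - 2 \left(- \frac{1}{64}\right) \left(-257\right) = 78 - \frac{257}{32} = \frac{2239}{32}$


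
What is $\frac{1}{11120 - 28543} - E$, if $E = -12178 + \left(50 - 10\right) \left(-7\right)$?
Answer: $\frac{217055733}{17423} \approx 12458.0$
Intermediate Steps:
$E = -12458$ ($E = -12178 + 40 \left(-7\right) = -12178 - 280 = -12458$)
$\frac{1}{11120 - 28543} - E = \frac{1}{11120 - 28543} - -12458 = \frac{1}{-17423} + 12458 = - \frac{1}{17423} + 12458 = \frac{217055733}{17423}$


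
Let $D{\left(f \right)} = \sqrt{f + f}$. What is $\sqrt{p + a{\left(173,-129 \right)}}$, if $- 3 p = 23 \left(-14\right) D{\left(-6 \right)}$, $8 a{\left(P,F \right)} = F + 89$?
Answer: $\frac{\sqrt{-45 + 1932 i \sqrt{3}}}{3} \approx 13.543 + 13.727 i$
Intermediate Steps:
$D{\left(f \right)} = \sqrt{2} \sqrt{f}$ ($D{\left(f \right)} = \sqrt{2 f} = \sqrt{2} \sqrt{f}$)
$a{\left(P,F \right)} = \frac{89}{8} + \frac{F}{8}$ ($a{\left(P,F \right)} = \frac{F + 89}{8} = \frac{89 + F}{8} = \frac{89}{8} + \frac{F}{8}$)
$p = \frac{644 i \sqrt{3}}{3}$ ($p = - \frac{23 \left(-14\right) \sqrt{2} \sqrt{-6}}{3} = - \frac{\left(-322\right) \sqrt{2} i \sqrt{6}}{3} = - \frac{\left(-322\right) 2 i \sqrt{3}}{3} = - \frac{\left(-644\right) i \sqrt{3}}{3} = \frac{644 i \sqrt{3}}{3} \approx 371.81 i$)
$\sqrt{p + a{\left(173,-129 \right)}} = \sqrt{\frac{644 i \sqrt{3}}{3} + \left(\frac{89}{8} + \frac{1}{8} \left(-129\right)\right)} = \sqrt{\frac{644 i \sqrt{3}}{3} + \left(\frac{89}{8} - \frac{129}{8}\right)} = \sqrt{\frac{644 i \sqrt{3}}{3} - 5} = \sqrt{-5 + \frac{644 i \sqrt{3}}{3}}$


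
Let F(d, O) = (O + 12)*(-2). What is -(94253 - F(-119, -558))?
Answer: -93161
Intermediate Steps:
F(d, O) = -24 - 2*O (F(d, O) = (12 + O)*(-2) = -24 - 2*O)
-(94253 - F(-119, -558)) = -(94253 - (-24 - 2*(-558))) = -(94253 - (-24 + 1116)) = -(94253 - 1*1092) = -(94253 - 1092) = -1*93161 = -93161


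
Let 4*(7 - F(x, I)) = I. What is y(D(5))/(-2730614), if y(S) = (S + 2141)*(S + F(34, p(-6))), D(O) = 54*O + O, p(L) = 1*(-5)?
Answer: -342166/1365307 ≈ -0.25061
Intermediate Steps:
p(L) = -5
F(x, I) = 7 - I/4
D(O) = 55*O
y(S) = (2141 + S)*(33/4 + S) (y(S) = (S + 2141)*(S + (7 - ¼*(-5))) = (2141 + S)*(S + (7 + 5/4)) = (2141 + S)*(S + 33/4) = (2141 + S)*(33/4 + S))
y(D(5))/(-2730614) = (70653/4 + (55*5)² + 8597*(55*5)/4)/(-2730614) = (70653/4 + 275² + (8597/4)*275)*(-1/2730614) = (70653/4 + 75625 + 2364175/4)*(-1/2730614) = 684332*(-1/2730614) = -342166/1365307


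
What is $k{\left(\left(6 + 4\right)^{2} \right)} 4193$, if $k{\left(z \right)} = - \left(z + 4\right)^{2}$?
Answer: $-45351488$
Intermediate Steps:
$k{\left(z \right)} = - \left(4 + z\right)^{2}$
$k{\left(\left(6 + 4\right)^{2} \right)} 4193 = - \left(4 + \left(6 + 4\right)^{2}\right)^{2} \cdot 4193 = - \left(4 + 10^{2}\right)^{2} \cdot 4193 = - \left(4 + 100\right)^{2} \cdot 4193 = - 104^{2} \cdot 4193 = \left(-1\right) 10816 \cdot 4193 = \left(-10816\right) 4193 = -45351488$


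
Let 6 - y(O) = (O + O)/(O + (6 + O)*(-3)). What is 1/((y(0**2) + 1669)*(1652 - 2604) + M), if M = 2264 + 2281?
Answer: -1/1590055 ≈ -6.2891e-7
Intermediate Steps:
M = 4545
y(O) = 6 - 2*O/(-18 - 2*O) (y(O) = 6 - (O + O)/(O + (6 + O)*(-3)) = 6 - 2*O/(O + (-18 - 3*O)) = 6 - 2*O/(-18 - 2*O))
1/((y(0**2) + 1669)*(1652 - 2604) + M) = 1/(((54 + 7*0**2)/(9 + 0**2) + 1669)*(1652 - 2604) + 4545) = 1/(((54 + 7*0)/(9 + 0) + 1669)*(-952) + 4545) = 1/(((54 + 0)/9 + 1669)*(-952) + 4545) = 1/(((1/9)*54 + 1669)*(-952) + 4545) = 1/((6 + 1669)*(-952) + 4545) = 1/(1675*(-952) + 4545) = 1/(-1594600 + 4545) = 1/(-1590055) = -1/1590055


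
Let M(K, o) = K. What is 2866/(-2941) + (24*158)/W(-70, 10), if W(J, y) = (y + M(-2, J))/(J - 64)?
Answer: -186803422/2941 ≈ -63517.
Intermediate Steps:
W(J, y) = (-2 + y)/(-64 + J) (W(J, y) = (y - 2)/(J - 64) = (-2 + y)/(-64 + J))
2866/(-2941) + (24*158)/W(-70, 10) = 2866/(-2941) + (24*158)/(((-2 + 10)/(-64 - 70))) = 2866*(-1/2941) + 3792/((8/(-134))) = -2866/2941 + 3792/((-1/134*8)) = -2866/2941 + 3792/(-4/67) = -2866/2941 + 3792*(-67/4) = -2866/2941 - 63516 = -186803422/2941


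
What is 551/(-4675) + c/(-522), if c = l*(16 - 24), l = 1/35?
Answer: -1002937/8541225 ≈ -0.11742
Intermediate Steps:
l = 1/35 ≈ 0.028571
c = -8/35 (c = (16 - 24)/35 = (1/35)*(-8) = -8/35 ≈ -0.22857)
551/(-4675) + c/(-522) = 551/(-4675) - 8/35/(-522) = 551*(-1/4675) - 8/35*(-1/522) = -551/4675 + 4/9135 = -1002937/8541225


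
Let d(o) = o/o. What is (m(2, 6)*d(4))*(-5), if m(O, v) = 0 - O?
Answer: 10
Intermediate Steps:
d(o) = 1
m(O, v) = -O
(m(2, 6)*d(4))*(-5) = (-1*2*1)*(-5) = -2*1*(-5) = -2*(-5) = 10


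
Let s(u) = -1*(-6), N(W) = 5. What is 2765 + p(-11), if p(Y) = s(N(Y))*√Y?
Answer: 2765 + 6*I*√11 ≈ 2765.0 + 19.9*I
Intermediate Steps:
s(u) = 6
p(Y) = 6*√Y
2765 + p(-11) = 2765 + 6*√(-11) = 2765 + 6*(I*√11) = 2765 + 6*I*√11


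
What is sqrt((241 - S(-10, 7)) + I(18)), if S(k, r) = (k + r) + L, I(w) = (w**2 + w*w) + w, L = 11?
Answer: sqrt(899) ≈ 29.983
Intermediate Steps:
I(w) = w + 2*w**2 (I(w) = (w**2 + w**2) + w = 2*w**2 + w = w + 2*w**2)
S(k, r) = 11 + k + r (S(k, r) = (k + r) + 11 = 11 + k + r)
sqrt((241 - S(-10, 7)) + I(18)) = sqrt((241 - (11 - 10 + 7)) + 18*(1 + 2*18)) = sqrt((241 - 1*8) + 18*(1 + 36)) = sqrt((241 - 8) + 18*37) = sqrt(233 + 666) = sqrt(899)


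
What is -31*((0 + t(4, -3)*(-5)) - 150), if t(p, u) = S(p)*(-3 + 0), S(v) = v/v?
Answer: 4185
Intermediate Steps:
S(v) = 1
t(p, u) = -3 (t(p, u) = 1*(-3 + 0) = 1*(-3) = -3)
-31*((0 + t(4, -3)*(-5)) - 150) = -31*((0 - 3*(-5)) - 150) = -31*((0 + 15) - 150) = -31*(15 - 150) = -31*(-135) = 4185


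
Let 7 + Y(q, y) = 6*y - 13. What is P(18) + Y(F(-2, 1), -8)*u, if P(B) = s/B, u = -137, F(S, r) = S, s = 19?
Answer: 167707/18 ≈ 9317.1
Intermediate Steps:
P(B) = 19/B
Y(q, y) = -20 + 6*y (Y(q, y) = -7 + (6*y - 13) = -7 + (-13 + 6*y) = -20 + 6*y)
P(18) + Y(F(-2, 1), -8)*u = 19/18 + (-20 + 6*(-8))*(-137) = 19*(1/18) + (-20 - 48)*(-137) = 19/18 - 68*(-137) = 19/18 + 9316 = 167707/18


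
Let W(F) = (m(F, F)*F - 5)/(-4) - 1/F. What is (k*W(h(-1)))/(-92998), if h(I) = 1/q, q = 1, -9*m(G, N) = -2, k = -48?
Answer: 14/139497 ≈ 0.00010036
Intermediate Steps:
m(G, N) = 2/9 (m(G, N) = -⅑*(-2) = 2/9)
h(I) = 1 (h(I) = 1/1 = 1)
W(F) = 5/4 - 1/F - F/18 (W(F) = (2*F/9 - 5)/(-4) - 1/F = (-5 + 2*F/9)*(-¼) - 1/F = (5/4 - F/18) - 1/F = 5/4 - 1/F - F/18)
(k*W(h(-1)))/(-92998) = -48*(5/4 - 1/1 - 1/18*1)/(-92998) = -48*(5/4 - 1*1 - 1/18)*(-1/92998) = -48*(5/4 - 1 - 1/18)*(-1/92998) = -48*7/36*(-1/92998) = -28/3*(-1/92998) = 14/139497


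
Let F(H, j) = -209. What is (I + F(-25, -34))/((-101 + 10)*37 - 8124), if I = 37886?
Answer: -37677/11491 ≈ -3.2788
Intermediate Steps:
(I + F(-25, -34))/((-101 + 10)*37 - 8124) = (37886 - 209)/((-101 + 10)*37 - 8124) = 37677/(-91*37 - 8124) = 37677/(-3367 - 8124) = 37677/(-11491) = 37677*(-1/11491) = -37677/11491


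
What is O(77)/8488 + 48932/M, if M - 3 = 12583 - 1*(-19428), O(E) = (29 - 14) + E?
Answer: 52285013/33966854 ≈ 1.5393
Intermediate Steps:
O(E) = 15 + E
M = 32014 (M = 3 + (12583 - 1*(-19428)) = 3 + (12583 + 19428) = 3 + 32011 = 32014)
O(77)/8488 + 48932/M = (15 + 77)/8488 + 48932/32014 = 92*(1/8488) + 48932*(1/32014) = 23/2122 + 24466/16007 = 52285013/33966854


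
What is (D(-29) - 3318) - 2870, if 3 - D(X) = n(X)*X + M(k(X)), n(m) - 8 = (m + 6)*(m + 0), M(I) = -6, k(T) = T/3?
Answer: 13396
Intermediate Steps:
k(T) = T/3 (k(T) = T*(⅓) = T/3)
n(m) = 8 + m*(6 + m) (n(m) = 8 + (m + 6)*(m + 0) = 8 + (6 + m)*m = 8 + m*(6 + m))
D(X) = 9 - X*(8 + X² + 6*X) (D(X) = 3 - ((8 + X² + 6*X)*X - 6) = 3 - (X*(8 + X² + 6*X) - 6) = 3 - (-6 + X*(8 + X² + 6*X)) = 3 + (6 - X*(8 + X² + 6*X)) = 9 - X*(8 + X² + 6*X))
(D(-29) - 3318) - 2870 = ((9 - 1*(-29)*(8 + (-29)² + 6*(-29))) - 3318) - 2870 = ((9 - 1*(-29)*(8 + 841 - 174)) - 3318) - 2870 = ((9 - 1*(-29)*675) - 3318) - 2870 = ((9 + 19575) - 3318) - 2870 = (19584 - 3318) - 2870 = 16266 - 2870 = 13396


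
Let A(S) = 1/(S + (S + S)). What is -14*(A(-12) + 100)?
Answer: -25193/18 ≈ -1399.6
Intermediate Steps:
A(S) = 1/(3*S) (A(S) = 1/(S + 2*S) = 1/(3*S))
-14*(A(-12) + 100) = -14*((1/3)/(-12) + 100) = -14*((1/3)*(-1/12) + 100) = -14*(-1/36 + 100) = -14*3599/36 = -25193/18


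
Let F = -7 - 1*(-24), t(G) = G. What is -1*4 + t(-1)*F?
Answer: -21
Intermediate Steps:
F = 17 (F = -7 + 24 = 17)
-1*4 + t(-1)*F = -1*4 - 1*17 = -4 - 17 = -21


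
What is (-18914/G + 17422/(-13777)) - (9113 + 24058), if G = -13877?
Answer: -6341726710275/191183429 ≈ -33171.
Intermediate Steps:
(-18914/G + 17422/(-13777)) - (9113 + 24058) = (-18914/(-13877) + 17422/(-13777)) - (9113 + 24058) = (-18914*(-1/13877) + 17422*(-1/13777)) - 1*33171 = (18914/13877 - 17422/13777) - 33171 = 18813084/191183429 - 33171 = -6341726710275/191183429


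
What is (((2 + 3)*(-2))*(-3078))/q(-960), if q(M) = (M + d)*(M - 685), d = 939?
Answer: 2052/2303 ≈ 0.89101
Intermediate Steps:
q(M) = (-685 + M)*(939 + M) (q(M) = (M + 939)*(M - 685) = (939 + M)*(-685 + M) = (-685 + M)*(939 + M))
(((2 + 3)*(-2))*(-3078))/q(-960) = (((2 + 3)*(-2))*(-3078))/(-643215 + (-960)² + 254*(-960)) = ((5*(-2))*(-3078))/(-643215 + 921600 - 243840) = -10*(-3078)/34545 = 30780*(1/34545) = 2052/2303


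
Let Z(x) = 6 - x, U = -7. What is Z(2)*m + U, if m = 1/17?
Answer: -115/17 ≈ -6.7647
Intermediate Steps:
m = 1/17 ≈ 0.058824
Z(2)*m + U = (6 - 1*2)*(1/17) - 7 = (6 - 2)*(1/17) - 7 = 4*(1/17) - 7 = 4/17 - 7 = -115/17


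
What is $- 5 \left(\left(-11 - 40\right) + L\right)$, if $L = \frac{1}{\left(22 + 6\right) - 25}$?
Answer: $\frac{760}{3} \approx 253.33$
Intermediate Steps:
$L = \frac{1}{3}$ ($L = \frac{1}{28 - 25} = \frac{1}{3} \approx 0.33333$)
$- 5 \left(\left(-11 - 40\right) + L\right) = - 5 \left(\left(-11 - 40\right) + \frac{1}{3}\right) = - 5 \left(-51 + \frac{1}{3}\right) = \left(-5\right) \left(- \frac{152}{3}\right) = \frac{760}{3}$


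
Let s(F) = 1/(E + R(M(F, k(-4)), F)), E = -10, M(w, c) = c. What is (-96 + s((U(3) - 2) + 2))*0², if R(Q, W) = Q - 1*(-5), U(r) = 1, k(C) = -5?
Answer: 0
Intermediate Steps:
R(Q, W) = 5 + Q (R(Q, W) = Q + 5 = 5 + Q)
s(F) = -⅒ (s(F) = 1/(-10 + (5 - 5)) = 1/(-10 + 0) = 1/(-10) = -⅒)
(-96 + s((U(3) - 2) + 2))*0² = (-96 - ⅒)*0² = -961/10*0 = 0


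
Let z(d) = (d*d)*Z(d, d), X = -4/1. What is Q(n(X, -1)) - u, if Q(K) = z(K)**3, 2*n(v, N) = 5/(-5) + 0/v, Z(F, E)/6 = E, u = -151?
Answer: 9637/64 ≈ 150.58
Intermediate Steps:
Z(F, E) = 6*E
X = -4 (X = -4*1 = -4)
z(d) = 6*d**3 (z(d) = (d*d)*(6*d) = d**2*(6*d) = 6*d**3)
n(v, N) = -1/2 (n(v, N) = (5/(-5) + 0/v)/2 = (5*(-1/5) + 0)/2 = (-1 + 0)/2 = (1/2)*(-1) = -1/2)
Q(K) = 216*K**9 (Q(K) = (6*K**3)**3 = 216*K**9)
Q(n(X, -1)) - u = 216*(-1/2)**9 - 1*(-151) = 216*(-1/512) + 151 = -27/64 + 151 = 9637/64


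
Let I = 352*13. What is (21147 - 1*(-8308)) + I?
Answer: 34031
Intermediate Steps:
I = 4576
(21147 - 1*(-8308)) + I = (21147 - 1*(-8308)) + 4576 = (21147 + 8308) + 4576 = 29455 + 4576 = 34031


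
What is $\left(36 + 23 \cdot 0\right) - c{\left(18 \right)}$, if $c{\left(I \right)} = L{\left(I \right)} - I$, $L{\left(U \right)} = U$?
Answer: $36$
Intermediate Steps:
$c{\left(I \right)} = 0$ ($c{\left(I \right)} = I - I = 0$)
$\left(36 + 23 \cdot 0\right) - c{\left(18 \right)} = \left(36 + 23 \cdot 0\right) - 0 = \left(36 + 0\right) + 0 = 36 + 0 = 36$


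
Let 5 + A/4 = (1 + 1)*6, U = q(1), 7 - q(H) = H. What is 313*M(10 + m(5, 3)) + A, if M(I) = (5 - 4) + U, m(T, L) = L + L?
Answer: 2219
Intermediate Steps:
q(H) = 7 - H
m(T, L) = 2*L
U = 6 (U = 7 - 1*1 = 7 - 1 = 6)
M(I) = 7 (M(I) = (5 - 4) + 6 = 1 + 6 = 7)
A = 28 (A = -20 + 4*((1 + 1)*6) = -20 + 4*(2*6) = -20 + 4*12 = -20 + 48 = 28)
313*M(10 + m(5, 3)) + A = 313*7 + 28 = 2191 + 28 = 2219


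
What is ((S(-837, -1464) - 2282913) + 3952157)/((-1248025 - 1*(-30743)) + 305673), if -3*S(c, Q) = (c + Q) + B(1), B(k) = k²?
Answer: -5010032/2734827 ≈ -1.8319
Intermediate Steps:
S(c, Q) = -⅓ - Q/3 - c/3 (S(c, Q) = -((c + Q) + 1²)/3 = -((Q + c) + 1)/3 = -(1 + Q + c)/3 = -⅓ - Q/3 - c/3)
((S(-837, -1464) - 2282913) + 3952157)/((-1248025 - 1*(-30743)) + 305673) = (((-⅓ - ⅓*(-1464) - ⅓*(-837)) - 2282913) + 3952157)/((-1248025 - 1*(-30743)) + 305673) = (((-⅓ + 488 + 279) - 2282913) + 3952157)/((-1248025 + 30743) + 305673) = ((2300/3 - 2282913) + 3952157)/(-1217282 + 305673) = (-6846439/3 + 3952157)/(-911609) = (5010032/3)*(-1/911609) = -5010032/2734827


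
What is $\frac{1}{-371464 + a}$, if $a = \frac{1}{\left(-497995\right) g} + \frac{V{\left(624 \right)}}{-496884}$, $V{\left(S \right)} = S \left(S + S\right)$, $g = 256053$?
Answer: $- \frac{5279935500425145}{1961314235820955050247} \approx -2.692 \cdot 10^{-6}$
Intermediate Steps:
$V{\left(S \right)} = 2 S^{2}$ ($V{\left(S \right)} = S 2 S = 2 S^{2}$)
$a = - \frac{8275091028987967}{5279935500425145}$ ($a = \frac{1}{\left(-497995\right) 256053} + \frac{2 \cdot 624^{2}}{-496884} = \left(- \frac{1}{497995}\right) \frac{1}{256053} + 2 \cdot 389376 \left(- \frac{1}{496884}\right) = - \frac{1}{127513113735} + 778752 \left(- \frac{1}{496884}\right) = - \frac{1}{127513113735} - \frac{64896}{41407} = - \frac{8275091028987967}{5279935500425145} \approx -1.5673$)
$\frac{1}{-371464 + a} = \frac{1}{-371464 - \frac{8275091028987967}{5279935500425145}} = \frac{1}{- \frac{1961314235820955050247}{5279935500425145}} = - \frac{5279935500425145}{1961314235820955050247}$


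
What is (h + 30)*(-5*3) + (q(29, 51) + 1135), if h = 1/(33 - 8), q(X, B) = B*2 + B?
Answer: 4187/5 ≈ 837.40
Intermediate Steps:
q(X, B) = 3*B (q(X, B) = 2*B + B = 3*B)
h = 1/25 ≈ 0.040000
(h + 30)*(-5*3) + (q(29, 51) + 1135) = (1/25 + 30)*(-5*3) + (3*51 + 1135) = (751/25)*(-15) + (153 + 1135) = -2253/5 + 1288 = 4187/5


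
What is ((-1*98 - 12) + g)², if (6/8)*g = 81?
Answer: 4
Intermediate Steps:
g = 108 (g = (4/3)*81 = 108)
((-1*98 - 12) + g)² = ((-1*98 - 12) + 108)² = ((-98 - 12) + 108)² = (-110 + 108)² = (-2)² = 4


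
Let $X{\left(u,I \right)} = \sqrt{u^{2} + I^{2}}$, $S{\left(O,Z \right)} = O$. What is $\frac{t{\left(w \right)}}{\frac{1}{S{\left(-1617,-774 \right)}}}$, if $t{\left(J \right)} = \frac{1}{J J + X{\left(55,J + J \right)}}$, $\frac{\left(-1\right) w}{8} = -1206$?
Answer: $- \frac{150516672768}{8664612811542575} + \frac{27489 \sqrt{1288369}}{8664612811542575} \approx -1.7368 \cdot 10^{-5}$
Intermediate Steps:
$w = 9648$ ($w = \left(-8\right) \left(-1206\right) = 9648$)
$X{\left(u,I \right)} = \sqrt{I^{2} + u^{2}}$
$t{\left(J \right)} = \frac{1}{J^{2} + \sqrt{3025 + 4 J^{2}}}$ ($t{\left(J \right)} = \frac{1}{J J + \sqrt{\left(J + J\right)^{2} + 55^{2}}} = \frac{1}{J^{2} + \sqrt{\left(2 J\right)^{2} + 3025}} = \frac{1}{J^{2} + \sqrt{4 J^{2} + 3025}} = \frac{1}{J^{2} + \sqrt{3025 + 4 J^{2}}}$)
$\frac{t{\left(w \right)}}{\frac{1}{S{\left(-1617,-774 \right)}}} = \frac{1}{\left(9648^{2} + \sqrt{3025 + 4 \cdot 9648^{2}}\right) \frac{1}{-1617}} = \frac{1}{\left(93083904 + \sqrt{3025 + 4 \cdot 93083904}\right) \left(- \frac{1}{1617}\right)} = \frac{1}{93083904 + \sqrt{3025 + 372335616}} \left(-1617\right) = \frac{1}{93083904 + \sqrt{372338641}} \left(-1617\right) = \frac{1}{93083904 + 17 \sqrt{1288369}} \left(-1617\right) = - \frac{1617}{93083904 + 17 \sqrt{1288369}}$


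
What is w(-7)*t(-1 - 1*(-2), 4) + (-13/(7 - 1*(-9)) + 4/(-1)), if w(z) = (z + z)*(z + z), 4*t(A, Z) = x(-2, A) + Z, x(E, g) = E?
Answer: 1491/16 ≈ 93.188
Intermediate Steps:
t(A, Z) = -½ + Z/4 (t(A, Z) = (-2 + Z)/4 = -½ + Z/4)
w(z) = 4*z² (w(z) = (2*z)*(2*z) = 4*z²)
w(-7)*t(-1 - 1*(-2), 4) + (-13/(7 - 1*(-9)) + 4/(-1)) = (4*(-7)²)*(-½ + (¼)*4) + (-13/(7 - 1*(-9)) + 4/(-1)) = (4*49)*(-½ + 1) + (-13/(7 + 9) + 4*(-1)) = 196*(½) + (-13/16 - 4) = 98 + (-13*1/16 - 4) = 98 + (-13/16 - 4) = 98 - 77/16 = 1491/16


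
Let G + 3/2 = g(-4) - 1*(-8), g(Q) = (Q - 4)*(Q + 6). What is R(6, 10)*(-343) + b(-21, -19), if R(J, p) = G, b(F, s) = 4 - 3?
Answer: 6519/2 ≈ 3259.5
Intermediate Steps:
b(F, s) = 1
g(Q) = (-4 + Q)*(6 + Q)
G = -19/2 (G = -3/2 + ((-24 + (-4)² + 2*(-4)) - 1*(-8)) = -3/2 + ((-24 + 16 - 8) + 8) = -3/2 + (-16 + 8) = -3/2 - 8 = -19/2 ≈ -9.5000)
R(J, p) = -19/2
R(6, 10)*(-343) + b(-21, -19) = -19/2*(-343) + 1 = 6517/2 + 1 = 6519/2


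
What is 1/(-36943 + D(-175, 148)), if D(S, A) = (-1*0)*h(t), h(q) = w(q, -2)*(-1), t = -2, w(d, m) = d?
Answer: -1/36943 ≈ -2.7069e-5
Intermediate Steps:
h(q) = -q (h(q) = q*(-1) = -q)
D(S, A) = 0 (D(S, A) = (-1*0)*(-1*(-2)) = 0*2 = 0)
1/(-36943 + D(-175, 148)) = 1/(-36943 + 0) = 1/(-36943) = -1/36943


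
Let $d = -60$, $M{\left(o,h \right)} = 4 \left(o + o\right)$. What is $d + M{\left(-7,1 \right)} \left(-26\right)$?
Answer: $1396$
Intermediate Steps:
$M{\left(o,h \right)} = 8 o$ ($M{\left(o,h \right)} = 4 \cdot 2 o = 8 o$)
$d + M{\left(-7,1 \right)} \left(-26\right) = -60 + 8 \left(-7\right) \left(-26\right) = -60 - -1456 = -60 + 1456 = 1396$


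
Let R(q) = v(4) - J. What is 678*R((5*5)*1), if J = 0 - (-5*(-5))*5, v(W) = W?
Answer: 87462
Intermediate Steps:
J = -125 (J = 0 - 25*5 = 0 - 1*125 = 0 - 125 = -125)
R(q) = 129 (R(q) = 4 - 1*(-125) = 4 + 125 = 129)
678*R((5*5)*1) = 678*129 = 87462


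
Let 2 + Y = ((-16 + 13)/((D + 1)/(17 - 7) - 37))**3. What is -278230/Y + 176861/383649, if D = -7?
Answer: 709272322316016749/5097148720881 ≈ 1.3915e+5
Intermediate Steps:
Y = -13285969/6644672 (Y = -2 + ((-16 + 13)/((-7 + 1)/(17 - 7) - 37))**3 = -2 + (-3/(-6/10 - 37))**3 = -2 + (-3/(-6*1/10 - 37))**3 = -2 + (-3/(-3/5 - 37))**3 = -2 + (-3/(-188/5))**3 = -2 + (-3*(-5/188))**3 = -2 + (15/188)**3 = -2 + 3375/6644672 = -13285969/6644672 ≈ -1.9995)
-278230/Y + 176861/383649 = -278230/(-13285969/6644672) + 176861/383649 = -278230*(-6644672/13285969) + 176861*(1/383649) = 1848747090560/13285969 + 176861/383649 = 709272322316016749/5097148720881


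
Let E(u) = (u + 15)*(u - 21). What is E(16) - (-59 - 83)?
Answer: -13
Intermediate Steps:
E(u) = (-21 + u)*(15 + u) (E(u) = (15 + u)*(-21 + u) = (-21 + u)*(15 + u))
E(16) - (-59 - 83) = (-315 + 16² - 6*16) - (-59 - 83) = (-315 + 256 - 96) - 1*(-142) = -155 + 142 = -13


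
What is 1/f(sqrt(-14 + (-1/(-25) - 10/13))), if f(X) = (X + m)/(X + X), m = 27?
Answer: 2*sqrt(62231)/(sqrt(62231) - 1755*I) ≈ 0.039609 + 0.27866*I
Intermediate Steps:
f(X) = (27 + X)/(2*X) (f(X) = (X + 27)/(X + X) = (27 + X)/((2*X)) = (27 + X)*(1/(2*X)) = (27 + X)/(2*X))
1/f(sqrt(-14 + (-1/(-25) - 10/13))) = 1/((27 + sqrt(-14 + (-1/(-25) - 10/13)))/(2*(sqrt(-14 + (-1/(-25) - 10/13))))) = 1/((27 + sqrt(-14 + (-1*(-1/25) - 10*1/13)))/(2*(sqrt(-14 + (-1*(-1/25) - 10*1/13))))) = 1/((27 + sqrt(-14 + (1/25 - 10/13)))/(2*(sqrt(-14 + (1/25 - 10/13))))) = 1/((27 + sqrt(-14 - 237/325))/(2*(sqrt(-14 - 237/325)))) = 1/((27 + sqrt(-4787/325))/(2*(sqrt(-4787/325)))) = 1/((27 + I*sqrt(62231)/65)/(2*((I*sqrt(62231)/65)))) = 1/((-5*I*sqrt(62231)/4787)*(27 + I*sqrt(62231)/65)/2) = 1/(-5*I*sqrt(62231)*(27 + I*sqrt(62231)/65)/9574) = 2*I*sqrt(62231)/(65*(27 + I*sqrt(62231)/65))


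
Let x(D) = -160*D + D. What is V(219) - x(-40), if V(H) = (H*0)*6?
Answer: -6360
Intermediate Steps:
V(H) = 0 (V(H) = 0*6 = 0)
x(D) = -159*D
V(219) - x(-40) = 0 - (-159)*(-40) = 0 - 1*6360 = 0 - 6360 = -6360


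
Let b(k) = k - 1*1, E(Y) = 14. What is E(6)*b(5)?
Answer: 56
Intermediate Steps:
b(k) = -1 + k (b(k) = k - 1 = -1 + k)
E(6)*b(5) = 14*(-1 + 5) = 14*4 = 56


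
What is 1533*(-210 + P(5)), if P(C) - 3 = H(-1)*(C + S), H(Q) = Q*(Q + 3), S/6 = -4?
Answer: -259077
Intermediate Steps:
S = -24 (S = 6*(-4) = -24)
H(Q) = Q*(3 + Q)
P(C) = 51 - 2*C (P(C) = 3 + (-(3 - 1))*(C - 24) = 3 + (-1*2)*(-24 + C) = 3 - 2*(-24 + C) = 3 + (48 - 2*C) = 51 - 2*C)
1533*(-210 + P(5)) = 1533*(-210 + (51 - 2*5)) = 1533*(-210 + (51 - 10)) = 1533*(-210 + 41) = 1533*(-169) = -259077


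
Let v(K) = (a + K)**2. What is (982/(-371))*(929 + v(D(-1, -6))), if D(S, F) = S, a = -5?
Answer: -947630/371 ≈ -2554.3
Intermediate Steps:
v(K) = (-5 + K)**2
(982/(-371))*(929 + v(D(-1, -6))) = (982/(-371))*(929 + (-5 - 1)**2) = (982*(-1/371))*(929 + (-6)**2) = -982*(929 + 36)/371 = -982/371*965 = -947630/371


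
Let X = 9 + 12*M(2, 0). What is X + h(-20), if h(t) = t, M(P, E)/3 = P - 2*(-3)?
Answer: 277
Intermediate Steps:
M(P, E) = 18 + 3*P (M(P, E) = 3*(P - 2*(-3)) = 3*(P + 6) = 3*(6 + P) = 18 + 3*P)
X = 297 (X = 9 + 12*(18 + 3*2) = 9 + 12*(18 + 6) = 9 + 12*24 = 9 + 288 = 297)
X + h(-20) = 297 - 20 = 277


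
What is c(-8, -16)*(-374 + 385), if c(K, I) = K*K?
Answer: 704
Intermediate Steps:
c(K, I) = K²
c(-8, -16)*(-374 + 385) = (-8)²*(-374 + 385) = 64*11 = 704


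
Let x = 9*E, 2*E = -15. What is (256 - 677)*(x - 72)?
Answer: 117459/2 ≈ 58730.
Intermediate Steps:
E = -15/2 (E = (1/2)*(-15) = -15/2 ≈ -7.5000)
x = -135/2 (x = 9*(-15/2) = -135/2 ≈ -67.500)
(256 - 677)*(x - 72) = (256 - 677)*(-135/2 - 72) = -421*(-279/2) = 117459/2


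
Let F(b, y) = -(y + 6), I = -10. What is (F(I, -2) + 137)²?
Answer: 17689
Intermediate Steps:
F(b, y) = -6 - y (F(b, y) = -(6 + y) = -6 - y)
(F(I, -2) + 137)² = ((-6 - 1*(-2)) + 137)² = ((-6 + 2) + 137)² = (-4 + 137)² = 133² = 17689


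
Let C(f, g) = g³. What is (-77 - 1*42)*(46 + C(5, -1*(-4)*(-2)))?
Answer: 55454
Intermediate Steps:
(-77 - 1*42)*(46 + C(5, -1*(-4)*(-2))) = (-77 - 1*42)*(46 + (-1*(-4)*(-2))³) = (-77 - 42)*(46 + (4*(-2))³) = -119*(46 + (-8)³) = -119*(46 - 512) = -119*(-466) = 55454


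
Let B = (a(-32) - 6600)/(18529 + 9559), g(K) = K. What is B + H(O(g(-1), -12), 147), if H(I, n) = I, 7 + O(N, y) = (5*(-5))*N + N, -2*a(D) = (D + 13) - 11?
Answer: 470911/28088 ≈ 16.766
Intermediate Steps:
a(D) = -1 - D/2 (a(D) = -((D + 13) - 11)/2 = -((13 + D) - 11)/2 = -(2 + D)/2 = -1 - D/2)
O(N, y) = -7 - 24*N (O(N, y) = -7 + ((5*(-5))*N + N) = -7 + (-25*N + N) = -7 - 24*N)
B = -6585/28088 (B = ((-1 - 1/2*(-32)) - 6600)/(18529 + 9559) = ((-1 + 16) - 6600)/28088 = (15 - 6600)*(1/28088) = -6585*1/28088 = -6585/28088 ≈ -0.23444)
B + H(O(g(-1), -12), 147) = -6585/28088 + (-7 - 24*(-1)) = -6585/28088 + (-7 + 24) = -6585/28088 + 17 = 470911/28088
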